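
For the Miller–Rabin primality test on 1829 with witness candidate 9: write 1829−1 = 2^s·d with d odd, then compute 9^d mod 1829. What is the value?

1405

1829 − 1 = 1828 = 2^2 · 457, so d = 457.
9^1 ≡ 9 (mod 1829)
9^2 ≡ 9^2 = 81 ≡ 81 (mod 1829)
9^4 ≡ 81^2 = 6561 ≡ 1074 (mod 1829)
9^8 ≡ 1074^2 = 1153476 ≡ 1206 (mod 1829)
9^16 ≡ 1206^2 = 1454436 ≡ 381 (mod 1829)
9^32 ≡ 381^2 = 145161 ≡ 670 (mod 1829)
9^64 ≡ 670^2 = 448900 ≡ 795 (mod 1829)
9^128 ≡ 795^2 = 632025 ≡ 1020 (mod 1829)
9^256 ≡ 1020^2 = 1040400 ≡ 1528 (mod 1829)
457 = 256 + 128 + 64 + 8 + 1 in binary powers of 2.
So 9^457 ≡ 1528 · 1020 · 795 · 1206 · 9 ≡ 1405 (mod 1829).
Squaring chain: 1405 → 534; never reaches −1, so base 9 is a Miller–Rabin witness that 1829 is composite.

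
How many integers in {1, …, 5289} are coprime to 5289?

3360

Factor: 5289 = 3 · 41 · 43.
φ(5289) = (3−1) · (41−1) · (43−1) = 2 · 40 · 42 = 3360.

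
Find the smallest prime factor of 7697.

43

7697 is odd.
Digit sum 29, not divisible by 3.
Ends in 7: not divisible by 5.
7: 7697 = 7·1099 + 4
11: 7697 = 11·699 + 8
13: 7697 = 13·592 + 1
17: 7697 = 17·452 + 13
19: 7697 = 19·405 + 2
23: 7697 = 23·334 + 15
29: 7697 = 29·265 + 12
31: 7697 = 31·248 + 9
37: 7697 = 37·208 + 1
41: 7697 = 41·187 + 30
43: 7697 = 43·179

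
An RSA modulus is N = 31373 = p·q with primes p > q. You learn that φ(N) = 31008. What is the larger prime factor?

φ(n) = (p−1)(q−1) = n − (p+q) + 1, so p + q = 31373 − 31008 + 1 = 366.
p and q are the roots of t² − 366t + 31373 = 0.
Discriminant: 366² − 4·31373 = 133956 − 125492 = 8464; √8464 = 92.
q = (366 − 92)/2 = 137, p = (366 + 92)/2 = 229.
Check: 137 · 229 = 31373.

229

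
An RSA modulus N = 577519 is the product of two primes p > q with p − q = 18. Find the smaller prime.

Since p = q + 18, we have 577519 = q(q + 18), so q² + 18q − 577519 = 0.
Discriminant: 18² + 4·577519 = 324 + 2310076 = 2310400; √2310400 = 1520.
q = (−18 + 1520)/2 = 751, and p = q + 18 = 769.
Check: 751 · 769 = 577519.

751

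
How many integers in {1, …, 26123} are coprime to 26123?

Factor: 26123 = 151 · 173.
φ(26123) = (151−1) · (173−1) = 150 · 172 = 25800.

25800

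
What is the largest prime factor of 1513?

1513 = 17 · 89
89 is prime.
So 1513 = 17 · 89; the largest prime factor is 89.

89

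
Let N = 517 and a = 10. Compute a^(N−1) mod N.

397

10^1 ≡ 10 (mod 517)
10^2 ≡ 10^2 = 100 ≡ 100 (mod 517)
10^4 ≡ 100^2 = 10000 ≡ 177 (mod 517)
10^8 ≡ 177^2 = 31329 ≡ 309 (mod 517)
10^16 ≡ 309^2 = 95481 ≡ 353 (mod 517)
10^32 ≡ 353^2 = 124609 ≡ 12 (mod 517)
10^64 ≡ 12^2 = 144 ≡ 144 (mod 517)
10^128 ≡ 144^2 = 20736 ≡ 56 (mod 517)
10^256 ≡ 56^2 = 3136 ≡ 34 (mod 517)
10^512 ≡ 34^2 = 1156 ≡ 122 (mod 517)
516 = 512 + 4 in binary powers of 2.
So 10^516 ≡ 122 · 177 ≡ 397 (mod 517).
Since 397 ≠ 1, base 10 is a Fermat witness: 517 is composite.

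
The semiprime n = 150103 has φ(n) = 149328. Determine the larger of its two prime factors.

φ(n) = (p−1)(q−1) = n − (p+q) + 1, so p + q = 150103 − 149328 + 1 = 776.
p and q are the roots of t² − 776t + 150103 = 0.
Discriminant: 776² − 4·150103 = 602176 − 600412 = 1764; √1764 = 42.
q = (776 − 42)/2 = 367, p = (776 + 42)/2 = 409.
Check: 367 · 409 = 150103.

409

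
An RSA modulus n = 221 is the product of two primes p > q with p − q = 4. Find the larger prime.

17

Since p = q + 4, we have 221 = q(q + 4), so q² + 4q − 221 = 0.
Discriminant: 4² + 4·221 = 16 + 884 = 900; √900 = 30.
q = (−4 + 30)/2 = 13, and p = q + 4 = 17.
Check: 13 · 17 = 221.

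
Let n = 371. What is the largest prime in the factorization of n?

371 = 7 · 53
53 is prime.
So 371 = 7 · 53; the largest prime factor is 53.

53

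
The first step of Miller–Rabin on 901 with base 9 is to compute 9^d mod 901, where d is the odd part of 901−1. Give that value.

859

901 − 1 = 900 = 2^2 · 225, so d = 225.
9^1 ≡ 9 (mod 901)
9^2 ≡ 9^2 = 81 ≡ 81 (mod 901)
9^4 ≡ 81^2 = 6561 ≡ 254 (mod 901)
9^8 ≡ 254^2 = 64516 ≡ 545 (mod 901)
9^16 ≡ 545^2 = 297025 ≡ 596 (mod 901)
9^32 ≡ 596^2 = 355216 ≡ 222 (mod 901)
9^64 ≡ 222^2 = 49284 ≡ 630 (mod 901)
9^128 ≡ 630^2 = 396900 ≡ 460 (mod 901)
225 = 128 + 64 + 32 + 1 in binary powers of 2.
So 9^225 ≡ 460 · 630 · 222 · 9 ≡ 859 (mod 901).
Squaring chain: 859 → 863; never reaches −1, so base 9 is a Miller–Rabin witness that 901 is composite.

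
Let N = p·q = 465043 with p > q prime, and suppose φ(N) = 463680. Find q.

673

φ(n) = (p−1)(q−1) = n − (p+q) + 1, so p + q = 465043 − 463680 + 1 = 1364.
p and q are the roots of t² − 1364t + 465043 = 0.
Discriminant: 1364² − 4·465043 = 1860496 − 1860172 = 324; √324 = 18.
q = (1364 − 18)/2 = 673, p = (1364 + 18)/2 = 691.
Check: 673 · 691 = 465043.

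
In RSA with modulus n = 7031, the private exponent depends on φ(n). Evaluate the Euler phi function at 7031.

6864

Factor: 7031 = 79 · 89.
φ(7031) = (79−1) · (89−1) = 78 · 88 = 6864.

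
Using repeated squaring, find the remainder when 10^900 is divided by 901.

735

10^1 ≡ 10 (mod 901)
10^2 ≡ 10^2 = 100 ≡ 100 (mod 901)
10^4 ≡ 100^2 = 10000 ≡ 89 (mod 901)
10^8 ≡ 89^2 = 7921 ≡ 713 (mod 901)
10^16 ≡ 713^2 = 508369 ≡ 205 (mod 901)
10^32 ≡ 205^2 = 42025 ≡ 579 (mod 901)
10^64 ≡ 579^2 = 335241 ≡ 69 (mod 901)
10^128 ≡ 69^2 = 4761 ≡ 256 (mod 901)
10^256 ≡ 256^2 = 65536 ≡ 664 (mod 901)
10^512 ≡ 664^2 = 440896 ≡ 307 (mod 901)
900 = 512 + 256 + 128 + 4 in binary powers of 2.
So 10^900 ≡ 307 · 664 · 256 · 89 ≡ 735 (mod 901).
Since 735 ≠ 1, base 10 is a Fermat witness: 901 is composite.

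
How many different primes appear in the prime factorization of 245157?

245157 = 3 · 81719
81719 = 11 · 7429
7429 = 17 · 437
437 = 19 · 23
245157 = 3 · 11 · 17 · 19 · 23, which has 5 distinct prime factors.

5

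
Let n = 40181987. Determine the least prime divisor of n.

40181987 is odd.
Digit sum 38, not divisible by 3.
Ends in 7: not divisible by 5.
7: 40181987 = 7·5740283 + 6
11: 40181987 = 11·3652907 + 10
13: 40181987 = 13·3090922 + 1
17: 40181987 = 17·2363646 + 5
19: 40181987 = 19·2114841 + 8
23: 40181987 = 23·1747042 + 21
29: 40181987 = 29·1385585 + 22
31: 40181987 = 31·1296193 + 4
37: 40181987 = 37·1085999 + 24
41: 40181987 = 41·980048 + 19
43: 40181987 = 43·934464 + 35
47: 40181987 = 47·854935 + 42
53: 40181987 = 53·758150 + 37
59: 40181987 = 59·681050 + 37
61: 40181987 = 61·658721 + 6
67: 40181987 = 67·599731 + 10
71: 40181987 = 71·565943 + 34
73: 40181987 = 73·550438 + 13
79: 40181987 = 79·508632 + 59
83: 40181987 = 83·484120 + 27
89: 40181987 = 89·451483

89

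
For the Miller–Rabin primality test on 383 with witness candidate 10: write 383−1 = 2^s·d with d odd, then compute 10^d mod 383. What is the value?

382

383 − 1 = 382 = 2^1 · 191, so d = 191.
10^1 ≡ 10 (mod 383)
10^2 ≡ 10^2 = 100 ≡ 100 (mod 383)
10^4 ≡ 100^2 = 10000 ≡ 42 (mod 383)
10^8 ≡ 42^2 = 1764 ≡ 232 (mod 383)
10^16 ≡ 232^2 = 53824 ≡ 204 (mod 383)
10^32 ≡ 204^2 = 41616 ≡ 252 (mod 383)
10^64 ≡ 252^2 = 63504 ≡ 309 (mod 383)
10^128 ≡ 309^2 = 95481 ≡ 114 (mod 383)
191 = 128 + 32 + 16 + 8 + 4 + 2 + 1 in binary powers of 2.
So 10^191 ≡ 114 · 252 · 204 · 232 · 42 · 100 · 10 ≡ 382 (mod 383).
Since 10^d ≡ 382 (mod 383), base 10 does not prove 383 composite.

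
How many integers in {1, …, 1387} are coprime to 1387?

1296

Factor: 1387 = 19 · 73.
φ(1387) = (19−1) · (73−1) = 18 · 72 = 1296.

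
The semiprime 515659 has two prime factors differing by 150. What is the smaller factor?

Since p = q + 150, we have 515659 = q(q + 150), so q² + 150q − 515659 = 0.
Discriminant: 150² + 4·515659 = 22500 + 2062636 = 2085136; √2085136 = 1444.
q = (−150 + 1444)/2 = 647, and p = q + 150 = 797.
Check: 647 · 797 = 515659.

647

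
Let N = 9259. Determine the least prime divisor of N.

9259 is odd.
Digit sum 25, not divisible by 3.
Ends in 9: not divisible by 5.
7: 9259 = 7·1322 + 5
11: 9259 = 11·841 + 8
13: 9259 = 13·712 + 3
17: 9259 = 17·544 + 11
19: 9259 = 19·487 + 6
23: 9259 = 23·402 + 13
29: 9259 = 29·319 + 8
31: 9259 = 31·298 + 21
37: 9259 = 37·250 + 9
41: 9259 = 41·225 + 34
43: 9259 = 43·215 + 14
47: 9259 = 47·197

47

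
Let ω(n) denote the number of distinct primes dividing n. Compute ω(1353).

1353 = 3 · 451
451 = 11 · 41
1353 = 3 · 11 · 41, which has 3 distinct prime factors.

3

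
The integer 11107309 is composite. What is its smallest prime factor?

11107309 is odd.
Digit sum 22, not divisible by 3.
Ends in 9: not divisible by 5.
7: 11107309 = 7·1586758 + 3
11: 11107309 = 11·1009755 + 4
13: 11107309 = 13·854408 + 5
17: 11107309 = 17·653371 + 2
19: 11107309 = 19·584595 + 4
23: 11107309 = 23·482926 + 11
29: 11107309 = 29·383010 + 19
31: 11107309 = 31·358300 + 9
37: 11107309 = 37·300197 + 20
41: 11107309 = 41·270909 + 40
43: 11107309 = 43·258309 + 22
47: 11107309 = 47·236325 + 34
53: 11107309 = 53·209571 + 46
59: 11107309 = 59·188259 + 28
61: 11107309 = 61·182087 + 2
67: 11107309 = 67·165780 + 49
71: 11107309 = 71·156440 + 69
73: 11107309 = 73·152154 + 67
79: 11107309 = 79·140598 + 67
83: 11107309 = 83·133823

83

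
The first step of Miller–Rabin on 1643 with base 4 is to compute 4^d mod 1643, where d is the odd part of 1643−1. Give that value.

1643 − 1 = 1642 = 2^1 · 821, so d = 821.
4^1 ≡ 4 (mod 1643)
4^2 ≡ 4^2 = 16 ≡ 16 (mod 1643)
4^4 ≡ 16^2 = 256 ≡ 256 (mod 1643)
4^8 ≡ 256^2 = 65536 ≡ 1459 (mod 1643)
4^16 ≡ 1459^2 = 2128681 ≡ 996 (mod 1643)
4^32 ≡ 996^2 = 992016 ≡ 1287 (mod 1643)
4^64 ≡ 1287^2 = 1656369 ≡ 225 (mod 1643)
4^128 ≡ 225^2 = 50625 ≡ 1335 (mod 1643)
4^256 ≡ 1335^2 = 1782225 ≡ 1213 (mod 1643)
4^512 ≡ 1213^2 = 1471369 ≡ 884 (mod 1643)
821 = 512 + 256 + 32 + 16 + 4 + 1 in binary powers of 2.
So 4^821 ≡ 884 · 1213 · 1287 · 996 · 256 · 4 ≡ 779 (mod 1643).
Squaring chain: 779; never reaches −1, so base 4 is a Miller–Rabin witness that 1643 is composite.

779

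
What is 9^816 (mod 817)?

752

9^1 ≡ 9 (mod 817)
9^2 ≡ 9^2 = 81 ≡ 81 (mod 817)
9^4 ≡ 81^2 = 6561 ≡ 25 (mod 817)
9^8 ≡ 25^2 = 625 ≡ 625 (mod 817)
9^16 ≡ 625^2 = 390625 ≡ 99 (mod 817)
9^32 ≡ 99^2 = 9801 ≡ 814 (mod 817)
9^64 ≡ 814^2 = 662596 ≡ 9 (mod 817)
9^128 ≡ 9^2 = 81 ≡ 81 (mod 817)
9^256 ≡ 81^2 = 6561 ≡ 25 (mod 817)
9^512 ≡ 25^2 = 625 ≡ 625 (mod 817)
816 = 512 + 256 + 32 + 16 in binary powers of 2.
So 9^816 ≡ 625 · 25 · 814 · 99 ≡ 752 (mod 817).
Since 752 ≠ 1, base 9 is a Fermat witness: 817 is composite.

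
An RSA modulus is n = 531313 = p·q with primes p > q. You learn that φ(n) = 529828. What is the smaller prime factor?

599

φ(n) = (p−1)(q−1) = n − (p+q) + 1, so p + q = 531313 − 529828 + 1 = 1486.
p and q are the roots of t² − 1486t + 531313 = 0.
Discriminant: 1486² − 4·531313 = 2208196 − 2125252 = 82944; √82944 = 288.
q = (1486 − 288)/2 = 599, p = (1486 + 288)/2 = 887.
Check: 599 · 887 = 531313.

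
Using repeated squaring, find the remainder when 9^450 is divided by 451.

122

9^1 ≡ 9 (mod 451)
9^2 ≡ 9^2 = 81 ≡ 81 (mod 451)
9^4 ≡ 81^2 = 6561 ≡ 247 (mod 451)
9^8 ≡ 247^2 = 61009 ≡ 124 (mod 451)
9^16 ≡ 124^2 = 15376 ≡ 42 (mod 451)
9^32 ≡ 42^2 = 1764 ≡ 411 (mod 451)
9^64 ≡ 411^2 = 168921 ≡ 247 (mod 451)
9^128 ≡ 247^2 = 61009 ≡ 124 (mod 451)
9^256 ≡ 124^2 = 15376 ≡ 42 (mod 451)
450 = 256 + 128 + 64 + 2 in binary powers of 2.
So 9^450 ≡ 42 · 124 · 247 · 81 ≡ 122 (mod 451).
Since 122 ≠ 1, base 9 is a Fermat witness: 451 is composite.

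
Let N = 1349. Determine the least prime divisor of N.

19

1349 is odd.
Digit sum 17, not divisible by 3.
Ends in 9: not divisible by 5.
7: 1349 = 7·192 + 5
11: 1349 = 11·122 + 7
13: 1349 = 13·103 + 10
17: 1349 = 17·79 + 6
19: 1349 = 19·71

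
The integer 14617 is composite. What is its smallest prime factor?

47

14617 is odd.
Digit sum 19, not divisible by 3.
Ends in 7: not divisible by 5.
7: 14617 = 7·2088 + 1
11: 14617 = 11·1328 + 9
13: 14617 = 13·1124 + 5
17: 14617 = 17·859 + 14
19: 14617 = 19·769 + 6
23: 14617 = 23·635 + 12
29: 14617 = 29·504 + 1
31: 14617 = 31·471 + 16
37: 14617 = 37·395 + 2
41: 14617 = 41·356 + 21
43: 14617 = 43·339 + 40
47: 14617 = 47·311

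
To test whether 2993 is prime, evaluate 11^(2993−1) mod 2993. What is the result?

11^1 ≡ 11 (mod 2993)
11^2 ≡ 11^2 = 121 ≡ 121 (mod 2993)
11^4 ≡ 121^2 = 14641 ≡ 2669 (mod 2993)
11^8 ≡ 2669^2 = 7123561 ≡ 221 (mod 2993)
11^16 ≡ 221^2 = 48841 ≡ 953 (mod 2993)
11^32 ≡ 953^2 = 908209 ≡ 1330 (mod 2993)
11^64 ≡ 1330^2 = 1768900 ≡ 37 (mod 2993)
11^128 ≡ 37^2 = 1369 ≡ 1369 (mod 2993)
11^256 ≡ 1369^2 = 1874161 ≡ 543 (mod 2993)
11^512 ≡ 543^2 = 294849 ≡ 1535 (mod 2993)
11^1024 ≡ 1535^2 = 2356225 ≡ 734 (mod 2993)
11^2048 ≡ 734^2 = 538756 ≡ 16 (mod 2993)
2992 = 2048 + 512 + 256 + 128 + 32 + 16 in binary powers of 2.
So 11^2992 ≡ 16 · 1535 · 543 · 1369 · 1330 · 953 ≡ 2806 (mod 2993).
Since 2806 ≠ 1, base 11 is a Fermat witness: 2993 is composite.

2806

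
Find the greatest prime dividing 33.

33 = 3 · 11
11 is prime.
So 33 = 3 · 11; the largest prime factor is 11.

11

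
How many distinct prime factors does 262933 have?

262933 = 11^2 · 2173
2173 = 41 · 53
262933 = 11^2 · 41 · 53, which has 3 distinct prime factors.

3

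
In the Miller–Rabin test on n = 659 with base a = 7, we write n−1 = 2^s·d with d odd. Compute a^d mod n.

659 − 1 = 658 = 2^1 · 329, so d = 329.
7^1 ≡ 7 (mod 659)
7^2 ≡ 7^2 = 49 ≡ 49 (mod 659)
7^4 ≡ 49^2 = 2401 ≡ 424 (mod 659)
7^8 ≡ 424^2 = 179776 ≡ 528 (mod 659)
7^16 ≡ 528^2 = 278784 ≡ 27 (mod 659)
7^32 ≡ 27^2 = 729 ≡ 70 (mod 659)
7^64 ≡ 70^2 = 4900 ≡ 287 (mod 659)
7^128 ≡ 287^2 = 82369 ≡ 653 (mod 659)
7^256 ≡ 653^2 = 426409 ≡ 36 (mod 659)
329 = 256 + 64 + 8 + 1 in binary powers of 2.
So 7^329 ≡ 36 · 287 · 528 · 7 ≡ 658 (mod 659).
Since 7^d ≡ 658 (mod 659), base 7 does not prove 659 composite.

658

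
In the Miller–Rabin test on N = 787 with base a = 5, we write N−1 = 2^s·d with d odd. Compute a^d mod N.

786

787 − 1 = 786 = 2^1 · 393, so d = 393.
5^1 ≡ 5 (mod 787)
5^2 ≡ 5^2 = 25 ≡ 25 (mod 787)
5^4 ≡ 25^2 = 625 ≡ 625 (mod 787)
5^8 ≡ 625^2 = 390625 ≡ 273 (mod 787)
5^16 ≡ 273^2 = 74529 ≡ 551 (mod 787)
5^32 ≡ 551^2 = 303601 ≡ 606 (mod 787)
5^64 ≡ 606^2 = 367236 ≡ 494 (mod 787)
5^128 ≡ 494^2 = 244036 ≡ 66 (mod 787)
5^256 ≡ 66^2 = 4356 ≡ 421 (mod 787)
393 = 256 + 128 + 8 + 1 in binary powers of 2.
So 5^393 ≡ 421 · 66 · 273 · 5 ≡ 786 (mod 787).
Since 5^d ≡ 786 (mod 787), base 5 does not prove 787 composite.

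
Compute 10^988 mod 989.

10^1 ≡ 10 (mod 989)
10^2 ≡ 10^2 = 100 ≡ 100 (mod 989)
10^4 ≡ 100^2 = 10000 ≡ 110 (mod 989)
10^8 ≡ 110^2 = 12100 ≡ 232 (mod 989)
10^16 ≡ 232^2 = 53824 ≡ 418 (mod 989)
10^32 ≡ 418^2 = 174724 ≡ 660 (mod 989)
10^64 ≡ 660^2 = 435600 ≡ 440 (mod 989)
10^128 ≡ 440^2 = 193600 ≡ 745 (mod 989)
10^256 ≡ 745^2 = 555025 ≡ 196 (mod 989)
10^512 ≡ 196^2 = 38416 ≡ 834 (mod 989)
988 = 512 + 256 + 128 + 64 + 16 + 8 + 4 in binary powers of 2.
So 10^988 ≡ 834 · 196 · 745 · 440 · 418 · 232 · 110 ≡ 440 (mod 989).
Since 440 ≠ 1, base 10 is a Fermat witness: 989 is composite.

440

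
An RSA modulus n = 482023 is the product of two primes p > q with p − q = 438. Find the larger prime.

Since p = q + 438, we have 482023 = q(q + 438), so q² + 438q − 482023 = 0.
Discriminant: 438² + 4·482023 = 191844 + 1928092 = 2119936; √2119936 = 1456.
q = (−438 + 1456)/2 = 509, and p = q + 438 = 947.
Check: 509 · 947 = 482023.

947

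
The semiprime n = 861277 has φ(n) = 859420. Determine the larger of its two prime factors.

971

φ(n) = (p−1)(q−1) = n − (p+q) + 1, so p + q = 861277 − 859420 + 1 = 1858.
p and q are the roots of t² − 1858t + 861277 = 0.
Discriminant: 1858² − 4·861277 = 3452164 − 3445108 = 7056; √7056 = 84.
q = (1858 − 84)/2 = 887, p = (1858 + 84)/2 = 971.
Check: 887 · 971 = 861277.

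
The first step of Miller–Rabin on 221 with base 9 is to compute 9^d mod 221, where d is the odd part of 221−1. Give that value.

221 − 1 = 220 = 2^2 · 55, so d = 55.
9^1 ≡ 9 (mod 221)
9^2 ≡ 9^2 = 81 ≡ 81 (mod 221)
9^4 ≡ 81^2 = 6561 ≡ 152 (mod 221)
9^8 ≡ 152^2 = 23104 ≡ 120 (mod 221)
9^16 ≡ 120^2 = 14400 ≡ 35 (mod 221)
9^32 ≡ 35^2 = 1225 ≡ 120 (mod 221)
55 = 32 + 16 + 4 + 2 + 1 in binary powers of 2.
So 9^55 ≡ 120 · 35 · 152 · 81 · 9 ≡ 87 (mod 221).
Squaring chain: 87 → 55; never reaches −1, so base 9 is a Miller–Rabin witness that 221 is composite.

87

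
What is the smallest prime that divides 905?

5

905 is odd.
Digit sum 14, not divisible by 3.
Ends in 5: divisible by 5.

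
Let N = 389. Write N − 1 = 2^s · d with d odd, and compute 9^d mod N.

388

389 − 1 = 388 = 2^2 · 97, so d = 97.
9^1 ≡ 9 (mod 389)
9^2 ≡ 9^2 = 81 ≡ 81 (mod 389)
9^4 ≡ 81^2 = 6561 ≡ 337 (mod 389)
9^8 ≡ 337^2 = 113569 ≡ 370 (mod 389)
9^16 ≡ 370^2 = 136900 ≡ 361 (mod 389)
9^32 ≡ 361^2 = 130321 ≡ 6 (mod 389)
9^64 ≡ 6^2 = 36 ≡ 36 (mod 389)
97 = 64 + 32 + 1 in binary powers of 2.
So 9^97 ≡ 36 · 6 · 9 ≡ 388 (mod 389).
Since 9^d ≡ 388 (mod 389), base 9 does not prove 389 composite.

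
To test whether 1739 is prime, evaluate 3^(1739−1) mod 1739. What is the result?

1070

3^1 ≡ 3 (mod 1739)
3^2 ≡ 3^2 = 9 ≡ 9 (mod 1739)
3^4 ≡ 9^2 = 81 ≡ 81 (mod 1739)
3^8 ≡ 81^2 = 6561 ≡ 1344 (mod 1739)
3^16 ≡ 1344^2 = 1806336 ≡ 1254 (mod 1739)
3^32 ≡ 1254^2 = 1572516 ≡ 460 (mod 1739)
3^64 ≡ 460^2 = 211600 ≡ 1181 (mod 1739)
3^128 ≡ 1181^2 = 1394761 ≡ 83 (mod 1739)
3^256 ≡ 83^2 = 6889 ≡ 1672 (mod 1739)
3^512 ≡ 1672^2 = 2795584 ≡ 1011 (mod 1739)
3^1024 ≡ 1011^2 = 1022121 ≡ 1328 (mod 1739)
1738 = 1024 + 512 + 128 + 64 + 8 + 2 in binary powers of 2.
So 3^1738 ≡ 1328 · 1011 · 83 · 1181 · 1344 · 9 ≡ 1070 (mod 1739).
Since 1070 ≠ 1, base 3 is a Fermat witness: 1739 is composite.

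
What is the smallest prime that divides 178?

178 is even: 2 divides it.

2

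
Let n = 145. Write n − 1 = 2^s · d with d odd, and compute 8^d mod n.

145 − 1 = 144 = 2^4 · 9, so d = 9.
8^1 ≡ 8 (mod 145)
8^2 ≡ 8^2 = 64 ≡ 64 (mod 145)
8^4 ≡ 64^2 = 4096 ≡ 36 (mod 145)
8^8 ≡ 36^2 = 1296 ≡ 136 (mod 145)
9 = 8 + 1 in binary powers of 2.
So 8^9 ≡ 136 · 8 ≡ 73 (mod 145).
Squaring chain: 73 → 109 → 136 → 81; never reaches −1, so base 8 is a Miller–Rabin witness that 145 is composite.

73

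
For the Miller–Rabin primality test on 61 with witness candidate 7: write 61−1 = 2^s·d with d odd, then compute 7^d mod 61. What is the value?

61 − 1 = 60 = 2^2 · 15, so d = 15.
7^1 ≡ 7 (mod 61)
7^2 ≡ 7^2 = 49 ≡ 49 (mod 61)
7^4 ≡ 49^2 = 2401 ≡ 22 (mod 61)
7^8 ≡ 22^2 = 484 ≡ 57 (mod 61)
15 = 8 + 4 + 2 + 1 in binary powers of 2.
So 7^15 ≡ 57 · 22 · 49 · 7 ≡ 11 (mod 61).
Squaring chain: 11 → 60; reaches −1, so base 7 does not prove 61 composite.

11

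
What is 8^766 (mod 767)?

8^1 ≡ 8 (mod 767)
8^2 ≡ 8^2 = 64 ≡ 64 (mod 767)
8^4 ≡ 64^2 = 4096 ≡ 261 (mod 767)
8^8 ≡ 261^2 = 68121 ≡ 625 (mod 767)
8^16 ≡ 625^2 = 390625 ≡ 222 (mod 767)
8^32 ≡ 222^2 = 49284 ≡ 196 (mod 767)
8^64 ≡ 196^2 = 38416 ≡ 66 (mod 767)
8^128 ≡ 66^2 = 4356 ≡ 521 (mod 767)
8^256 ≡ 521^2 = 271441 ≡ 690 (mod 767)
8^512 ≡ 690^2 = 476100 ≡ 560 (mod 767)
766 = 512 + 128 + 64 + 32 + 16 + 8 + 4 + 2 in binary powers of 2.
So 8^766 ≡ 560 · 521 · 66 · 196 · 222 · 625 · 261 · 64 ≡ 285 (mod 767).
Since 285 ≠ 1, base 8 is a Fermat witness: 767 is composite.

285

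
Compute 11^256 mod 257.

11^1 ≡ 11 (mod 257)
11^2 ≡ 11^2 = 121 ≡ 121 (mod 257)
11^4 ≡ 121^2 = 14641 ≡ 249 (mod 257)
11^8 ≡ 249^2 = 62001 ≡ 64 (mod 257)
11^16 ≡ 64^2 = 4096 ≡ 241 (mod 257)
11^32 ≡ 241^2 = 58081 ≡ 256 (mod 257)
11^64 ≡ 256^2 = 65536 ≡ 1 (mod 257)
11^128 ≡ 1^2 = 1 ≡ 1 (mod 257)
11^256 ≡ 1^2 = 1 ≡ 1 (mod 257)
256 = 256 in binary powers of 2.
So 11^256 ≡ 1 ≡ 1 (mod 257).
Since the result is 1, base 11 gives no evidence that 257 is composite.

1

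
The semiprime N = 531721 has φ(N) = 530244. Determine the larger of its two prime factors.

859

φ(n) = (p−1)(q−1) = n − (p+q) + 1, so p + q = 531721 − 530244 + 1 = 1478.
p and q are the roots of t² − 1478t + 531721 = 0.
Discriminant: 1478² − 4·531721 = 2184484 − 2126884 = 57600; √57600 = 240.
q = (1478 − 240)/2 = 619, p = (1478 + 240)/2 = 859.
Check: 619 · 859 = 531721.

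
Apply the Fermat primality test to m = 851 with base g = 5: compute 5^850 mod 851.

5^1 ≡ 5 (mod 851)
5^2 ≡ 5^2 = 25 ≡ 25 (mod 851)
5^4 ≡ 25^2 = 625 ≡ 625 (mod 851)
5^8 ≡ 625^2 = 390625 ≡ 16 (mod 851)
5^16 ≡ 16^2 = 256 ≡ 256 (mod 851)
5^32 ≡ 256^2 = 65536 ≡ 9 (mod 851)
5^64 ≡ 9^2 = 81 ≡ 81 (mod 851)
5^128 ≡ 81^2 = 6561 ≡ 604 (mod 851)
5^256 ≡ 604^2 = 364816 ≡ 588 (mod 851)
5^512 ≡ 588^2 = 345744 ≡ 238 (mod 851)
850 = 512 + 256 + 64 + 16 + 2 in binary powers of 2.
So 5^850 ≡ 238 · 588 · 81 · 256 · 25 ≡ 818 (mod 851).
Since 818 ≠ 1, base 5 is a Fermat witness: 851 is composite.

818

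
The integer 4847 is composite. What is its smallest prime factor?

4847 is odd.
Digit sum 23, not divisible by 3.
Ends in 7: not divisible by 5.
7: 4847 = 7·692 + 3
11: 4847 = 11·440 + 7
13: 4847 = 13·372 + 11
17: 4847 = 17·285 + 2
19: 4847 = 19·255 + 2
23: 4847 = 23·210 + 17
29: 4847 = 29·167 + 4
31: 4847 = 31·156 + 11
37: 4847 = 37·131

37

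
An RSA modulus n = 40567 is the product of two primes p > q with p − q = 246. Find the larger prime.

Since p = q + 246, we have 40567 = q(q + 246), so q² + 246q − 40567 = 0.
Discriminant: 246² + 4·40567 = 60516 + 162268 = 222784; √222784 = 472.
q = (−246 + 472)/2 = 113, and p = q + 246 = 359.
Check: 113 · 359 = 40567.

359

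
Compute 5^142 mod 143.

5^1 ≡ 5 (mod 143)
5^2 ≡ 5^2 = 25 ≡ 25 (mod 143)
5^4 ≡ 25^2 = 625 ≡ 53 (mod 143)
5^8 ≡ 53^2 = 2809 ≡ 92 (mod 143)
5^16 ≡ 92^2 = 8464 ≡ 27 (mod 143)
5^32 ≡ 27^2 = 729 ≡ 14 (mod 143)
5^64 ≡ 14^2 = 196 ≡ 53 (mod 143)
5^128 ≡ 53^2 = 2809 ≡ 92 (mod 143)
142 = 128 + 8 + 4 + 2 in binary powers of 2.
So 5^142 ≡ 92 · 92 · 53 · 25 ≡ 25 (mod 143).
Since 25 ≠ 1, base 5 is a Fermat witness: 143 is composite.

25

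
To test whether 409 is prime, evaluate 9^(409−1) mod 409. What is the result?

9^1 ≡ 9 (mod 409)
9^2 ≡ 9^2 = 81 ≡ 81 (mod 409)
9^4 ≡ 81^2 = 6561 ≡ 17 (mod 409)
9^8 ≡ 17^2 = 289 ≡ 289 (mod 409)
9^16 ≡ 289^2 = 83521 ≡ 85 (mod 409)
9^32 ≡ 85^2 = 7225 ≡ 272 (mod 409)
9^64 ≡ 272^2 = 73984 ≡ 364 (mod 409)
9^128 ≡ 364^2 = 132496 ≡ 389 (mod 409)
9^256 ≡ 389^2 = 151321 ≡ 400 (mod 409)
408 = 256 + 128 + 16 + 8 in binary powers of 2.
So 9^408 ≡ 400 · 389 · 85 · 289 ≡ 1 (mod 409).
Since the result is 1, base 9 gives no evidence that 409 is composite.

1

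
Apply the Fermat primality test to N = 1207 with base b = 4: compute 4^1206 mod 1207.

4^1 ≡ 4 (mod 1207)
4^2 ≡ 4^2 = 16 ≡ 16 (mod 1207)
4^4 ≡ 16^2 = 256 ≡ 256 (mod 1207)
4^8 ≡ 256^2 = 65536 ≡ 358 (mod 1207)
4^16 ≡ 358^2 = 128164 ≡ 222 (mod 1207)
4^32 ≡ 222^2 = 49284 ≡ 1004 (mod 1207)
4^64 ≡ 1004^2 = 1008016 ≡ 171 (mod 1207)
4^128 ≡ 171^2 = 29241 ≡ 273 (mod 1207)
4^256 ≡ 273^2 = 74529 ≡ 902 (mod 1207)
4^512 ≡ 902^2 = 813604 ≡ 86 (mod 1207)
4^1024 ≡ 86^2 = 7396 ≡ 154 (mod 1207)
1206 = 1024 + 128 + 32 + 16 + 4 + 2 in binary powers of 2.
So 4^1206 ≡ 154 · 273 · 1004 · 222 · 256 · 16 ≡ 577 (mod 1207).
Since 577 ≠ 1, base 4 is a Fermat witness: 1207 is composite.

577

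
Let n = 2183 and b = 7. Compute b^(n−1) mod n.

7^1 ≡ 7 (mod 2183)
7^2 ≡ 7^2 = 49 ≡ 49 (mod 2183)
7^4 ≡ 49^2 = 2401 ≡ 218 (mod 2183)
7^8 ≡ 218^2 = 47524 ≡ 1681 (mod 2183)
7^16 ≡ 1681^2 = 2825761 ≡ 959 (mod 2183)
7^32 ≡ 959^2 = 919681 ≡ 638 (mod 2183)
7^64 ≡ 638^2 = 407044 ≡ 1006 (mod 2183)
7^128 ≡ 1006^2 = 1012036 ≡ 1307 (mod 2183)
7^256 ≡ 1307^2 = 1708249 ≡ 1143 (mod 2183)
7^512 ≡ 1143^2 = 1306449 ≡ 1015 (mod 2183)
7^1024 ≡ 1015^2 = 1030225 ≡ 2032 (mod 2183)
7^2048 ≡ 2032^2 = 4129024 ≡ 971 (mod 2183)
2182 = 2048 + 128 + 4 + 2 in binary powers of 2.
So 7^2182 ≡ 971 · 1307 · 218 · 49 ≡ 847 (mod 2183).
Since 847 ≠ 1, base 7 is a Fermat witness: 2183 is composite.

847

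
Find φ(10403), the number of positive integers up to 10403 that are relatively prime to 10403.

10200

Factor: 10403 = 101 · 103.
φ(10403) = (101−1) · (103−1) = 100 · 102 = 10200.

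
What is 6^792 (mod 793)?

508

6^1 ≡ 6 (mod 793)
6^2 ≡ 6^2 = 36 ≡ 36 (mod 793)
6^4 ≡ 36^2 = 1296 ≡ 503 (mod 793)
6^8 ≡ 503^2 = 253009 ≡ 42 (mod 793)
6^16 ≡ 42^2 = 1764 ≡ 178 (mod 793)
6^32 ≡ 178^2 = 31684 ≡ 757 (mod 793)
6^64 ≡ 757^2 = 573049 ≡ 503 (mod 793)
6^128 ≡ 503^2 = 253009 ≡ 42 (mod 793)
6^256 ≡ 42^2 = 1764 ≡ 178 (mod 793)
6^512 ≡ 178^2 = 31684 ≡ 757 (mod 793)
792 = 512 + 256 + 16 + 8 in binary powers of 2.
So 6^792 ≡ 757 · 178 · 178 · 42 ≡ 508 (mod 793).
Since 508 ≠ 1, base 6 is a Fermat witness: 793 is composite.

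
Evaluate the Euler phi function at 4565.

3280

Factor: 4565 = 5 · 11 · 83.
φ(4565) = (5−1) · (11−1) · (83−1) = 4 · 10 · 82 = 3280.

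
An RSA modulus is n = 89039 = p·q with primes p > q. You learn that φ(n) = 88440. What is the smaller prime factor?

φ(n) = (p−1)(q−1) = n − (p+q) + 1, so p + q = 89039 − 88440 + 1 = 600.
p and q are the roots of t² − 600t + 89039 = 0.
Discriminant: 600² − 4·89039 = 360000 − 356156 = 3844; √3844 = 62.
q = (600 − 62)/2 = 269, p = (600 + 62)/2 = 331.
Check: 269 · 331 = 89039.

269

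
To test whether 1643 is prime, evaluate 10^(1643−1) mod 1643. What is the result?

1043

10^1 ≡ 10 (mod 1643)
10^2 ≡ 10^2 = 100 ≡ 100 (mod 1643)
10^4 ≡ 100^2 = 10000 ≡ 142 (mod 1643)
10^8 ≡ 142^2 = 20164 ≡ 448 (mod 1643)
10^16 ≡ 448^2 = 200704 ≡ 258 (mod 1643)
10^32 ≡ 258^2 = 66564 ≡ 844 (mod 1643)
10^64 ≡ 844^2 = 712336 ≡ 917 (mod 1643)
10^128 ≡ 917^2 = 840889 ≡ 1316 (mod 1643)
10^256 ≡ 1316^2 = 1731856 ≡ 134 (mod 1643)
10^512 ≡ 134^2 = 17956 ≡ 1526 (mod 1643)
10^1024 ≡ 1526^2 = 2328676 ≡ 545 (mod 1643)
1642 = 1024 + 512 + 64 + 32 + 8 + 2 in binary powers of 2.
So 10^1642 ≡ 545 · 1526 · 917 · 844 · 448 · 100 ≡ 1043 (mod 1643).
Since 1043 ≠ 1, base 10 is a Fermat witness: 1643 is composite.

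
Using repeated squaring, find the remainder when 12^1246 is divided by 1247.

12^1 ≡ 12 (mod 1247)
12^2 ≡ 12^2 = 144 ≡ 144 (mod 1247)
12^4 ≡ 144^2 = 20736 ≡ 784 (mod 1247)
12^8 ≡ 784^2 = 614656 ≡ 1132 (mod 1247)
12^16 ≡ 1132^2 = 1281424 ≡ 755 (mod 1247)
12^32 ≡ 755^2 = 570025 ≡ 146 (mod 1247)
12^64 ≡ 146^2 = 21316 ≡ 117 (mod 1247)
12^128 ≡ 117^2 = 13689 ≡ 1219 (mod 1247)
12^256 ≡ 1219^2 = 1485961 ≡ 784 (mod 1247)
12^512 ≡ 784^2 = 614656 ≡ 1132 (mod 1247)
12^1024 ≡ 1132^2 = 1281424 ≡ 755 (mod 1247)
1246 = 1024 + 128 + 64 + 16 + 8 + 4 + 2 in binary powers of 2.
So 12^1246 ≡ 755 · 1219 · 117 · 755 · 1132 · 784 · 144 ≡ 608 (mod 1247).
Since 608 ≠ 1, base 12 is a Fermat witness: 1247 is composite.

608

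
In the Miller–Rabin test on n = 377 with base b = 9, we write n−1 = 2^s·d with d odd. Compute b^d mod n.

377 − 1 = 376 = 2^3 · 47, so d = 47.
9^1 ≡ 9 (mod 377)
9^2 ≡ 9^2 = 81 ≡ 81 (mod 377)
9^4 ≡ 81^2 = 6561 ≡ 152 (mod 377)
9^8 ≡ 152^2 = 23104 ≡ 107 (mod 377)
9^16 ≡ 107^2 = 11449 ≡ 139 (mod 377)
9^32 ≡ 139^2 = 19321 ≡ 94 (mod 377)
47 = 32 + 8 + 4 + 2 + 1 in binary powers of 2.
So 9^47 ≡ 94 · 107 · 152 · 81 · 9 ≡ 237 (mod 377).
Squaring chain: 237 → 373 → 16; never reaches −1, so base 9 is a Miller–Rabin witness that 377 is composite.

237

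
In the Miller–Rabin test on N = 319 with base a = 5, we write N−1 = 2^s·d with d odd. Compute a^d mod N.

319 − 1 = 318 = 2^1 · 159, so d = 159.
5^1 ≡ 5 (mod 319)
5^2 ≡ 5^2 = 25 ≡ 25 (mod 319)
5^4 ≡ 25^2 = 625 ≡ 306 (mod 319)
5^8 ≡ 306^2 = 93636 ≡ 169 (mod 319)
5^16 ≡ 169^2 = 28561 ≡ 170 (mod 319)
5^32 ≡ 170^2 = 28900 ≡ 190 (mod 319)
5^64 ≡ 190^2 = 36100 ≡ 53 (mod 319)
5^128 ≡ 53^2 = 2809 ≡ 257 (mod 319)
159 = 128 + 16 + 8 + 4 + 2 + 1 in binary powers of 2.
So 5^159 ≡ 257 · 170 · 169 · 306 · 25 · 5 ≡ 196 (mod 319).
Squaring chain: 196; never reaches −1, so base 5 is a Miller–Rabin witness that 319 is composite.

196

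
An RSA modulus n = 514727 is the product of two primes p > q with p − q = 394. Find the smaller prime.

547

Since p = q + 394, we have 514727 = q(q + 394), so q² + 394q − 514727 = 0.
Discriminant: 394² + 4·514727 = 155236 + 2058908 = 2214144; √2214144 = 1488.
q = (−394 + 1488)/2 = 547, and p = q + 394 = 941.
Check: 547 · 941 = 514727.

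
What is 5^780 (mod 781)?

5^1 ≡ 5 (mod 781)
5^2 ≡ 5^2 = 25 ≡ 25 (mod 781)
5^4 ≡ 25^2 = 625 ≡ 625 (mod 781)
5^8 ≡ 625^2 = 390625 ≡ 125 (mod 781)
5^16 ≡ 125^2 = 15625 ≡ 5 (mod 781)
5^32 ≡ 5^2 = 25 ≡ 25 (mod 781)
5^64 ≡ 25^2 = 625 ≡ 625 (mod 781)
5^128 ≡ 625^2 = 390625 ≡ 125 (mod 781)
5^256 ≡ 125^2 = 15625 ≡ 5 (mod 781)
5^512 ≡ 5^2 = 25 ≡ 25 (mod 781)
780 = 512 + 256 + 8 + 4 in binary powers of 2.
So 5^780 ≡ 25 · 5 · 125 · 625 ≡ 1 (mod 781).
Since the result is 1, base 5 gives no evidence that 781 is composite.

1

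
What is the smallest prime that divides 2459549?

41

2459549 is odd.
Digit sum 38, not divisible by 3.
Ends in 9: not divisible by 5.
7: 2459549 = 7·351364 + 1
11: 2459549 = 11·223595 + 4
13: 2459549 = 13·189196 + 1
17: 2459549 = 17·144679 + 6
19: 2459549 = 19·129449 + 18
23: 2459549 = 23·106936 + 21
29: 2459549 = 29·84812 + 1
31: 2459549 = 31·79340 + 9
37: 2459549 = 37·66474 + 11
41: 2459549 = 41·59989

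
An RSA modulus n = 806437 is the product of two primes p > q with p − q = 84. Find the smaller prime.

Since p = q + 84, we have 806437 = q(q + 84), so q² + 84q − 806437 = 0.
Discriminant: 84² + 4·806437 = 7056 + 3225748 = 3232804; √3232804 = 1798.
q = (−84 + 1798)/2 = 857, and p = q + 84 = 941.
Check: 857 · 941 = 806437.

857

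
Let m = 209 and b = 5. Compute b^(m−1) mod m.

81

5^1 ≡ 5 (mod 209)
5^2 ≡ 5^2 = 25 ≡ 25 (mod 209)
5^4 ≡ 25^2 = 625 ≡ 207 (mod 209)
5^8 ≡ 207^2 = 42849 ≡ 4 (mod 209)
5^16 ≡ 4^2 = 16 ≡ 16 (mod 209)
5^32 ≡ 16^2 = 256 ≡ 47 (mod 209)
5^64 ≡ 47^2 = 2209 ≡ 119 (mod 209)
5^128 ≡ 119^2 = 14161 ≡ 158 (mod 209)
208 = 128 + 64 + 16 in binary powers of 2.
So 5^208 ≡ 158 · 119 · 16 ≡ 81 (mod 209).
Since 81 ≠ 1, base 5 is a Fermat witness: 209 is composite.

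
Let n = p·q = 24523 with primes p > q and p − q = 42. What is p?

179

Since p = q + 42, we have 24523 = q(q + 42), so q² + 42q − 24523 = 0.
Discriminant: 42² + 4·24523 = 1764 + 98092 = 99856; √99856 = 316.
q = (−42 + 316)/2 = 137, and p = q + 42 = 179.
Check: 137 · 179 = 24523.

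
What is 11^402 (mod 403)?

11^1 ≡ 11 (mod 403)
11^2 ≡ 11^2 = 121 ≡ 121 (mod 403)
11^4 ≡ 121^2 = 14641 ≡ 133 (mod 403)
11^8 ≡ 133^2 = 17689 ≡ 360 (mod 403)
11^16 ≡ 360^2 = 129600 ≡ 237 (mod 403)
11^32 ≡ 237^2 = 56169 ≡ 152 (mod 403)
11^64 ≡ 152^2 = 23104 ≡ 133 (mod 403)
11^128 ≡ 133^2 = 17689 ≡ 360 (mod 403)
11^256 ≡ 360^2 = 129600 ≡ 237 (mod 403)
402 = 256 + 128 + 16 + 2 in binary powers of 2.
So 11^402 ≡ 237 · 360 · 237 · 121 ≡ 233 (mod 403).
Since 233 ≠ 1, base 11 is a Fermat witness: 403 is composite.

233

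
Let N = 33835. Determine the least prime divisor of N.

5

33835 is odd.
Digit sum 22, not divisible by 3.
Ends in 5: divisible by 5.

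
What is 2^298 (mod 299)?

140

2^1 ≡ 2 (mod 299)
2^2 ≡ 2^2 = 4 ≡ 4 (mod 299)
2^4 ≡ 4^2 = 16 ≡ 16 (mod 299)
2^8 ≡ 16^2 = 256 ≡ 256 (mod 299)
2^16 ≡ 256^2 = 65536 ≡ 55 (mod 299)
2^32 ≡ 55^2 = 3025 ≡ 35 (mod 299)
2^64 ≡ 35^2 = 1225 ≡ 29 (mod 299)
2^128 ≡ 29^2 = 841 ≡ 243 (mod 299)
2^256 ≡ 243^2 = 59049 ≡ 146 (mod 299)
298 = 256 + 32 + 8 + 2 in binary powers of 2.
So 2^298 ≡ 146 · 35 · 256 · 4 ≡ 140 (mod 299).
Since 140 ≠ 1, base 2 is a Fermat witness: 299 is composite.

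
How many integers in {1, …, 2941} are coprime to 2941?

2752

Factor: 2941 = 17 · 173.
φ(2941) = (17−1) · (173−1) = 16 · 172 = 2752.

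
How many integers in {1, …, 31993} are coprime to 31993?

Factor: 31993 = 13 · 23 · 107.
φ(31993) = (13−1) · (23−1) · (107−1) = 12 · 22 · 106 = 27984.

27984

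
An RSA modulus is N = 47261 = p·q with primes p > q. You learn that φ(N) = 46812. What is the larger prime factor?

283

φ(n) = (p−1)(q−1) = n − (p+q) + 1, so p + q = 47261 − 46812 + 1 = 450.
p and q are the roots of t² − 450t + 47261 = 0.
Discriminant: 450² − 4·47261 = 202500 − 189044 = 13456; √13456 = 116.
q = (450 − 116)/2 = 167, p = (450 + 116)/2 = 283.
Check: 167 · 283 = 47261.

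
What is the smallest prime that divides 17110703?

97

17110703 is odd.
Digit sum 20, not divisible by 3.
Ends in 3: not divisible by 5.
7: 17110703 = 7·2444386 + 1
11: 17110703 = 11·1555518 + 5
13: 17110703 = 13·1316207 + 12
17: 17110703 = 17·1006511 + 16
19: 17110703 = 19·900563 + 6
23: 17110703 = 23·743943 + 14
29: 17110703 = 29·590024 + 7
31: 17110703 = 31·551958 + 5
37: 17110703 = 37·462451 + 16
41: 17110703 = 41·417334 + 9
43: 17110703 = 43·397923 + 14
47: 17110703 = 47·364057 + 24
53: 17110703 = 53·322843 + 24
59: 17110703 = 59·290011 + 54
61: 17110703 = 61·280503 + 20
67: 17110703 = 67·255383 + 42
71: 17110703 = 71·240995 + 58
73: 17110703 = 73·234393 + 14
79: 17110703 = 79·216591 + 14
83: 17110703 = 83·206153 + 4
89: 17110703 = 89·192255 + 8
97: 17110703 = 97·176399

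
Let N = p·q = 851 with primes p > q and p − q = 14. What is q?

23

Since p = q + 14, we have 851 = q(q + 14), so q² + 14q − 851 = 0.
Discriminant: 14² + 4·851 = 196 + 3404 = 3600; √3600 = 60.
q = (−14 + 60)/2 = 23, and p = q + 14 = 37.
Check: 23 · 37 = 851.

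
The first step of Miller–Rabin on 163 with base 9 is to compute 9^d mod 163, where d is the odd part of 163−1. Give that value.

1

163 − 1 = 162 = 2^1 · 81, so d = 81.
9^1 ≡ 9 (mod 163)
9^2 ≡ 9^2 = 81 ≡ 81 (mod 163)
9^4 ≡ 81^2 = 6561 ≡ 41 (mod 163)
9^8 ≡ 41^2 = 1681 ≡ 51 (mod 163)
9^16 ≡ 51^2 = 2601 ≡ 156 (mod 163)
9^32 ≡ 156^2 = 24336 ≡ 49 (mod 163)
9^64 ≡ 49^2 = 2401 ≡ 119 (mod 163)
81 = 64 + 16 + 1 in binary powers of 2.
So 9^81 ≡ 119 · 156 · 9 ≡ 1 (mod 163).
Since 9^d ≡ 1 (mod 163), base 9 does not prove 163 composite.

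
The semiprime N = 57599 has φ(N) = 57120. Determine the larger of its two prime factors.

241

φ(n) = (p−1)(q−1) = n − (p+q) + 1, so p + q = 57599 − 57120 + 1 = 480.
p and q are the roots of t² − 480t + 57599 = 0.
Discriminant: 480² − 4·57599 = 230400 − 230396 = 4; √4 = 2.
q = (480 − 2)/2 = 239, p = (480 + 2)/2 = 241.
Check: 239 · 241 = 57599.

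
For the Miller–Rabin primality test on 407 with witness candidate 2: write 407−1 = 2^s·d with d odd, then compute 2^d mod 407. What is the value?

407 − 1 = 406 = 2^1 · 203, so d = 203.
2^1 ≡ 2 (mod 407)
2^2 ≡ 2^2 = 4 ≡ 4 (mod 407)
2^4 ≡ 4^2 = 16 ≡ 16 (mod 407)
2^8 ≡ 16^2 = 256 ≡ 256 (mod 407)
2^16 ≡ 256^2 = 65536 ≡ 9 (mod 407)
2^32 ≡ 9^2 = 81 ≡ 81 (mod 407)
2^64 ≡ 81^2 = 6561 ≡ 49 (mod 407)
2^128 ≡ 49^2 = 2401 ≡ 366 (mod 407)
203 = 128 + 64 + 8 + 2 + 1 in binary powers of 2.
So 2^203 ≡ 366 · 49 · 256 · 4 · 2 ≡ 338 (mod 407).
Squaring chain: 338; never reaches −1, so base 2 is a Miller–Rabin witness that 407 is composite.

338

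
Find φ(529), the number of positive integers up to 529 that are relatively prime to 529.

Factor: 529 = 23^2.
φ(529) = 23^1·(23−1) = 506.

506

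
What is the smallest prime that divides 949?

949 is odd.
Digit sum 22, not divisible by 3.
Ends in 9: not divisible by 5.
7: 949 = 7·135 + 4
11: 949 = 11·86 + 3
13: 949 = 13·73

13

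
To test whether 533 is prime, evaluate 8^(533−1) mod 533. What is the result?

8^1 ≡ 8 (mod 533)
8^2 ≡ 8^2 = 64 ≡ 64 (mod 533)
8^4 ≡ 64^2 = 4096 ≡ 365 (mod 533)
8^8 ≡ 365^2 = 133225 ≡ 508 (mod 533)
8^16 ≡ 508^2 = 258064 ≡ 92 (mod 533)
8^32 ≡ 92^2 = 8464 ≡ 469 (mod 533)
8^64 ≡ 469^2 = 219961 ≡ 365 (mod 533)
8^128 ≡ 365^2 = 133225 ≡ 508 (mod 533)
8^256 ≡ 508^2 = 258064 ≡ 92 (mod 533)
8^512 ≡ 92^2 = 8464 ≡ 469 (mod 533)
532 = 512 + 16 + 4 in binary powers of 2.
So 8^532 ≡ 469 · 92 · 365 ≡ 469 (mod 533).
Since 469 ≠ 1, base 8 is a Fermat witness: 533 is composite.

469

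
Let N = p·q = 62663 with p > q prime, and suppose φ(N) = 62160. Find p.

281

φ(n) = (p−1)(q−1) = n − (p+q) + 1, so p + q = 62663 − 62160 + 1 = 504.
p and q are the roots of t² − 504t + 62663 = 0.
Discriminant: 504² − 4·62663 = 254016 − 250652 = 3364; √3364 = 58.
q = (504 − 58)/2 = 223, p = (504 + 58)/2 = 281.
Check: 223 · 281 = 62663.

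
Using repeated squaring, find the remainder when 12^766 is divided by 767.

508

12^1 ≡ 12 (mod 767)
12^2 ≡ 12^2 = 144 ≡ 144 (mod 767)
12^4 ≡ 144^2 = 20736 ≡ 27 (mod 767)
12^8 ≡ 27^2 = 729 ≡ 729 (mod 767)
12^16 ≡ 729^2 = 531441 ≡ 677 (mod 767)
12^32 ≡ 677^2 = 458329 ≡ 430 (mod 767)
12^64 ≡ 430^2 = 184900 ≡ 53 (mod 767)
12^128 ≡ 53^2 = 2809 ≡ 508 (mod 767)
12^256 ≡ 508^2 = 258064 ≡ 352 (mod 767)
12^512 ≡ 352^2 = 123904 ≡ 417 (mod 767)
766 = 512 + 128 + 64 + 32 + 16 + 8 + 4 + 2 in binary powers of 2.
So 12^766 ≡ 417 · 508 · 53 · 430 · 677 · 729 · 27 · 144 ≡ 508 (mod 767).
Since 508 ≠ 1, base 12 is a Fermat witness: 767 is composite.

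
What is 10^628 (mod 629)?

10^1 ≡ 10 (mod 629)
10^2 ≡ 10^2 = 100 ≡ 100 (mod 629)
10^4 ≡ 100^2 = 10000 ≡ 565 (mod 629)
10^8 ≡ 565^2 = 319225 ≡ 322 (mod 629)
10^16 ≡ 322^2 = 103684 ≡ 528 (mod 629)
10^32 ≡ 528^2 = 278784 ≡ 137 (mod 629)
10^64 ≡ 137^2 = 18769 ≡ 528 (mod 629)
10^128 ≡ 528^2 = 278784 ≡ 137 (mod 629)
10^256 ≡ 137^2 = 18769 ≡ 528 (mod 629)
10^512 ≡ 528^2 = 278784 ≡ 137 (mod 629)
628 = 512 + 64 + 32 + 16 + 4 in binary powers of 2.
So 10^628 ≡ 137 · 528 · 137 · 528 · 565 ≡ 565 (mod 629).
Since 565 ≠ 1, base 10 is a Fermat witness: 629 is composite.

565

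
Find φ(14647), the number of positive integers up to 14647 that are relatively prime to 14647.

14400

Factor: 14647 = 97 · 151.
φ(14647) = (97−1) · (151−1) = 96 · 150 = 14400.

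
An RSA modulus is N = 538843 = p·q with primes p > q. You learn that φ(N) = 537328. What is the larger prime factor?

φ(n) = (p−1)(q−1) = n − (p+q) + 1, so p + q = 538843 − 537328 + 1 = 1516.
p and q are the roots of t² − 1516t + 538843 = 0.
Discriminant: 1516² − 4·538843 = 2298256 − 2155372 = 142884; √142884 = 378.
q = (1516 − 378)/2 = 569, p = (1516 + 378)/2 = 947.
Check: 569 · 947 = 538843.

947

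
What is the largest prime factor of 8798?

83

8798 = 2 · 4399
4399 = 53 · 83
83 is prime.
So 8798 = 2 · 53 · 83; the largest prime factor is 83.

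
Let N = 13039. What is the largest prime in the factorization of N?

13039 = 13 · 1003
1003 = 17 · 59
59 is prime.
So 13039 = 13 · 17 · 59; the largest prime factor is 59.

59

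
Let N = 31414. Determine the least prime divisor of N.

31414 is even: 2 divides it.

2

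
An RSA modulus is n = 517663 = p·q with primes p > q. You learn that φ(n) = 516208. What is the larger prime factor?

φ(n) = (p−1)(q−1) = n − (p+q) + 1, so p + q = 517663 − 516208 + 1 = 1456.
p and q are the roots of t² − 1456t + 517663 = 0.
Discriminant: 1456² − 4·517663 = 2119936 − 2070652 = 49284; √49284 = 222.
q = (1456 − 222)/2 = 617, p = (1456 + 222)/2 = 839.
Check: 617 · 839 = 517663.

839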